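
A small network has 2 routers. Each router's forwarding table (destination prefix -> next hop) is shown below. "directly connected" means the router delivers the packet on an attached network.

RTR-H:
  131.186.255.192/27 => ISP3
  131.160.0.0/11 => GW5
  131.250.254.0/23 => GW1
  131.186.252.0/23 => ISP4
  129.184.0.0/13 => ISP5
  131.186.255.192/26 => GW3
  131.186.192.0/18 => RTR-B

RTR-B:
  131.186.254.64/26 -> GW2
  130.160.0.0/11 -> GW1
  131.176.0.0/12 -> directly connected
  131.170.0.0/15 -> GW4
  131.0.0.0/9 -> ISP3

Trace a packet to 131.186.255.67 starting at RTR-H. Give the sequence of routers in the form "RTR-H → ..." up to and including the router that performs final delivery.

RTR-H → RTR-B

At RTR-H: longest match for 131.186.255.67 is 131.186.192.0/18 -> RTR-B
At RTR-B: longest match for 131.186.255.67 is 131.176.0.0/12 -> directly connected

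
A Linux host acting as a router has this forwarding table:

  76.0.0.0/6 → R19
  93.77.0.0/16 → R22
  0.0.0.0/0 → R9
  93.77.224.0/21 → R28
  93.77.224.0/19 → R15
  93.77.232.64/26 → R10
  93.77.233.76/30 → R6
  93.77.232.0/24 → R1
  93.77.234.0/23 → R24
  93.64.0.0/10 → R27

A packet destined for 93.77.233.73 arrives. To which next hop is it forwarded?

R15

Routes whose prefix contains 93.77.233.73:
  0.0.0.0/0 (default, matches everything) -> R9
  93.64.0.0/10 (93.64.0.0 - 93.127.255.255) -> R27
  93.77.0.0/16 (93.77.0.0 - 93.77.255.255) -> R22
  93.77.224.0/19 (93.77.224.0 - 93.77.255.255) -> R15
More-specific entries that do NOT match:
  93.77.233.76/30 (93.77.233.76 - 93.77.233.79) does not contain 93.77.233.73
  93.77.232.64/26 (93.77.232.64 - 93.77.232.127) does not contain 93.77.233.73
  93.77.232.0/24 (93.77.232.0 - 93.77.232.255) does not contain 93.77.233.73
  93.77.234.0/23 (93.77.234.0 - 93.77.235.255) does not contain 93.77.233.73
  93.77.224.0/21 (93.77.224.0 - 93.77.231.255) does not contain 93.77.233.73
Longest matching prefix is /19 -> next hop R15.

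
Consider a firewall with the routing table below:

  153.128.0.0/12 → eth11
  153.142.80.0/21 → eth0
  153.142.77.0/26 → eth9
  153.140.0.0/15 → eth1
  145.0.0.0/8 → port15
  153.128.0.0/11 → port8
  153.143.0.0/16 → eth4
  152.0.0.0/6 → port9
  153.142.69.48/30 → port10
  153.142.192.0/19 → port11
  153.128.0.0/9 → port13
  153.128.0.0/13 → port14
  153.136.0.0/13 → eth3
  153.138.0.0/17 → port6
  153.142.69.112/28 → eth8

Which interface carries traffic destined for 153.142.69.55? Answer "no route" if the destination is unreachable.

Routes whose prefix contains 153.142.69.55:
  152.0.0.0/6 (152.0.0.0 - 155.255.255.255) -> port9
  153.128.0.0/9 (153.128.0.0 - 153.255.255.255) -> port13
  153.128.0.0/11 (153.128.0.0 - 153.159.255.255) -> port8
  153.128.0.0/12 (153.128.0.0 - 153.143.255.255) -> eth11
  153.136.0.0/13 (153.136.0.0 - 153.143.255.255) -> eth3
More-specific entries that do NOT match:
  153.142.69.48/30 (153.142.69.48 - 153.142.69.51) does not contain 153.142.69.55
  153.142.69.112/28 (153.142.69.112 - 153.142.69.127) does not contain 153.142.69.55
  153.142.77.0/26 (153.142.77.0 - 153.142.77.63) does not contain 153.142.69.55
  153.142.80.0/21 (153.142.80.0 - 153.142.87.255) does not contain 153.142.69.55
  153.142.192.0/19 (153.142.192.0 - 153.142.223.255) does not contain 153.142.69.55
  153.138.0.0/17 (153.138.0.0 - 153.138.127.255) does not contain 153.142.69.55
  153.143.0.0/16 (153.143.0.0 - 153.143.255.255) does not contain 153.142.69.55
  153.140.0.0/15 (153.140.0.0 - 153.141.255.255) does not contain 153.142.69.55
Longest matching prefix is /13 -> interface eth3.

eth3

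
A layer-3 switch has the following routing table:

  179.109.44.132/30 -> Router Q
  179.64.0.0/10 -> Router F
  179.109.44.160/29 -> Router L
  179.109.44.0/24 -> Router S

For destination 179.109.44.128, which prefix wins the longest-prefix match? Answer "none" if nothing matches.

Entries matching 179.109.44.128:
  179.64.0.0/10 (179.64.0.0 - 179.127.255.255)
  179.109.44.0/24 (179.109.44.0 - 179.109.44.255)
Most specific is 179.109.44.0/24.

179.109.44.0/24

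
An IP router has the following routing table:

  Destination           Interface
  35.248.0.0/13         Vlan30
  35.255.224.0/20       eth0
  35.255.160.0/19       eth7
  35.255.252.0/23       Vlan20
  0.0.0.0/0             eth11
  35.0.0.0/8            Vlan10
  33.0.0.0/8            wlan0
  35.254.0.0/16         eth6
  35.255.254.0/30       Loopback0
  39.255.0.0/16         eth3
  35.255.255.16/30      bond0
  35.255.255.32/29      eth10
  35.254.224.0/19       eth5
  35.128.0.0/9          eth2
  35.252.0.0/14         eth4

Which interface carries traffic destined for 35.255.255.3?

Routes whose prefix contains 35.255.255.3:
  0.0.0.0/0 (default, matches everything) -> eth11
  35.0.0.0/8 (35.0.0.0 - 35.255.255.255) -> Vlan10
  35.128.0.0/9 (35.128.0.0 - 35.255.255.255) -> eth2
  35.248.0.0/13 (35.248.0.0 - 35.255.255.255) -> Vlan30
  35.252.0.0/14 (35.252.0.0 - 35.255.255.255) -> eth4
More-specific entries that do NOT match:
  35.255.254.0/30 (35.255.254.0 - 35.255.254.3) does not contain 35.255.255.3
  35.255.255.16/30 (35.255.255.16 - 35.255.255.19) does not contain 35.255.255.3
  35.255.255.32/29 (35.255.255.32 - 35.255.255.39) does not contain 35.255.255.3
  35.255.252.0/23 (35.255.252.0 - 35.255.253.255) does not contain 35.255.255.3
  35.255.224.0/20 (35.255.224.0 - 35.255.239.255) does not contain 35.255.255.3
  35.255.160.0/19 (35.255.160.0 - 35.255.191.255) does not contain 35.255.255.3
  35.254.224.0/19 (35.254.224.0 - 35.254.255.255) does not contain 35.255.255.3
  35.254.0.0/16 (35.254.0.0 - 35.254.255.255) does not contain 35.255.255.3
  39.255.0.0/16 (39.255.0.0 - 39.255.255.255) does not contain 35.255.255.3
Longest matching prefix is /14 -> interface eth4.

eth4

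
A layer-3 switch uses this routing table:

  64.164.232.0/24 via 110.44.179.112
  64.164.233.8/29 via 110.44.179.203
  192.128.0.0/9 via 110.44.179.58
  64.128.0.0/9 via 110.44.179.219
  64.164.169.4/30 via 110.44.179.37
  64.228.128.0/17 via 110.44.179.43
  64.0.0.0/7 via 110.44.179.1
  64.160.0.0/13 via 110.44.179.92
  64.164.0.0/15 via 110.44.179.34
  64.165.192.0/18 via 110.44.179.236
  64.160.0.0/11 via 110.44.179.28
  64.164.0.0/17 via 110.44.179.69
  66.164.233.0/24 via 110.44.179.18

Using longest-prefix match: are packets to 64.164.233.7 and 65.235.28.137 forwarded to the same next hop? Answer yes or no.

64.164.233.7: longest match 64.164.0.0/15 -> 110.44.179.34
65.235.28.137: longest match 64.0.0.0/7 -> 110.44.179.1

no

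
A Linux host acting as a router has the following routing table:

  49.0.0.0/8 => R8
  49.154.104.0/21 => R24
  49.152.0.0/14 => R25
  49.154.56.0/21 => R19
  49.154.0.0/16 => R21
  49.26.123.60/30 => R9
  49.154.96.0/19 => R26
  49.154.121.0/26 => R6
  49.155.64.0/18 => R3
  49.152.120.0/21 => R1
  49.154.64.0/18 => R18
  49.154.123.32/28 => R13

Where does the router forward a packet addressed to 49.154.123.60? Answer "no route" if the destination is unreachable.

R26

Routes whose prefix contains 49.154.123.60:
  49.0.0.0/8 (49.0.0.0 - 49.255.255.255) -> R8
  49.152.0.0/14 (49.152.0.0 - 49.155.255.255) -> R25
  49.154.0.0/16 (49.154.0.0 - 49.154.255.255) -> R21
  49.154.64.0/18 (49.154.64.0 - 49.154.127.255) -> R18
  49.154.96.0/19 (49.154.96.0 - 49.154.127.255) -> R26
More-specific entries that do NOT match:
  49.26.123.60/30 (49.26.123.60 - 49.26.123.63) does not contain 49.154.123.60
  49.154.123.32/28 (49.154.123.32 - 49.154.123.47) does not contain 49.154.123.60
  49.154.121.0/26 (49.154.121.0 - 49.154.121.63) does not contain 49.154.123.60
  49.154.104.0/21 (49.154.104.0 - 49.154.111.255) does not contain 49.154.123.60
  49.154.56.0/21 (49.154.56.0 - 49.154.63.255) does not contain 49.154.123.60
  49.152.120.0/21 (49.152.120.0 - 49.152.127.255) does not contain 49.154.123.60
Longest matching prefix is /19 -> next hop R26.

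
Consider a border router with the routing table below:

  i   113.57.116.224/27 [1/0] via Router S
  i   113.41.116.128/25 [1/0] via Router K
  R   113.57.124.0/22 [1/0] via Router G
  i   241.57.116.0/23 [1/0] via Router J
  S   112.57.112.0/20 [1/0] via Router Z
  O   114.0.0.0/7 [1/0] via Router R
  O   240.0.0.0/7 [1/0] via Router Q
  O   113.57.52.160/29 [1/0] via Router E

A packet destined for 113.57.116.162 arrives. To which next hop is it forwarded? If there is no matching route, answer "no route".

No entry's prefix contains 113.57.116.162; there is no default route.

no route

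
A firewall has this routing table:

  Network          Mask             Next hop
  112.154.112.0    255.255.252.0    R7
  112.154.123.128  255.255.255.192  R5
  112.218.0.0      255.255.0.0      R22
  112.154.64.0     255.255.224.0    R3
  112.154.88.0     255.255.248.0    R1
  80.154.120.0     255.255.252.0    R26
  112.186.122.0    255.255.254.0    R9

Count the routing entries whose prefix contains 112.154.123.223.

0

No listed prefix contains 112.154.123.223.
Total matching entries: 0.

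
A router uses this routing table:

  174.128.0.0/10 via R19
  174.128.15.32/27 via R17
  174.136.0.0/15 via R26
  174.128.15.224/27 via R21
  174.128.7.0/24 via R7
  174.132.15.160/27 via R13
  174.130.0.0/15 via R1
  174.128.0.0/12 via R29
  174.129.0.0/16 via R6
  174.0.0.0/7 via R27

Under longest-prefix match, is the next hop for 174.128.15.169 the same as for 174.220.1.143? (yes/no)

no

174.128.15.169: longest match 174.128.0.0/12 -> R29
174.220.1.143: longest match 174.0.0.0/7 -> R27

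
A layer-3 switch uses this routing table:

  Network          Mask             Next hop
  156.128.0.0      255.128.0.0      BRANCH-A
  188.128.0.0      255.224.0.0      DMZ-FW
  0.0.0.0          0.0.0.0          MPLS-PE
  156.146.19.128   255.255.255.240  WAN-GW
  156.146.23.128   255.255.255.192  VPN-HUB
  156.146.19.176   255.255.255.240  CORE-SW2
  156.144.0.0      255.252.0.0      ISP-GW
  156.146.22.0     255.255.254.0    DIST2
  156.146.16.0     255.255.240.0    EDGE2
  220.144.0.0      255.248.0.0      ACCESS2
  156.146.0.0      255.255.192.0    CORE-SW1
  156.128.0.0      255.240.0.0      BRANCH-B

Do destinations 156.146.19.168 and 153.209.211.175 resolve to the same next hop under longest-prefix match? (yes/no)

156.146.19.168: longest match 156.146.16.0/20 -> EDGE2
153.209.211.175: longest match 0.0.0.0/0 -> MPLS-PE

no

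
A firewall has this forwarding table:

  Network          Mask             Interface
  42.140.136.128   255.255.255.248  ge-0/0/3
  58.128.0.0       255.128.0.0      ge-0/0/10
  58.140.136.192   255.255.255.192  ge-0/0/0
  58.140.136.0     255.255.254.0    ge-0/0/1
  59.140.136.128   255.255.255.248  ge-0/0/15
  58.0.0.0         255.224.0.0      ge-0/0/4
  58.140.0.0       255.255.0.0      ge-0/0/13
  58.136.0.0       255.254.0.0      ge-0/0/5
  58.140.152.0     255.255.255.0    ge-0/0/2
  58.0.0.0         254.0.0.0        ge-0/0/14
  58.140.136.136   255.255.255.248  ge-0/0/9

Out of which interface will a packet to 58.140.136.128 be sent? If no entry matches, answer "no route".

ge-0/0/1

Routes whose prefix contains 58.140.136.128:
  58.0.0.0/7 (58.0.0.0 - 59.255.255.255) -> ge-0/0/14
  58.128.0.0/9 (58.128.0.0 - 58.255.255.255) -> ge-0/0/10
  58.140.0.0/16 (58.140.0.0 - 58.140.255.255) -> ge-0/0/13
  58.140.136.0/23 (58.140.136.0 - 58.140.137.255) -> ge-0/0/1
More-specific entries that do NOT match:
  42.140.136.128/29 (42.140.136.128 - 42.140.136.135) does not contain 58.140.136.128
  59.140.136.128/29 (59.140.136.128 - 59.140.136.135) does not contain 58.140.136.128
  58.140.136.136/29 (58.140.136.136 - 58.140.136.143) does not contain 58.140.136.128
  58.140.136.192/26 (58.140.136.192 - 58.140.136.255) does not contain 58.140.136.128
  58.140.152.0/24 (58.140.152.0 - 58.140.152.255) does not contain 58.140.136.128
Longest matching prefix is /23 -> interface ge-0/0/1.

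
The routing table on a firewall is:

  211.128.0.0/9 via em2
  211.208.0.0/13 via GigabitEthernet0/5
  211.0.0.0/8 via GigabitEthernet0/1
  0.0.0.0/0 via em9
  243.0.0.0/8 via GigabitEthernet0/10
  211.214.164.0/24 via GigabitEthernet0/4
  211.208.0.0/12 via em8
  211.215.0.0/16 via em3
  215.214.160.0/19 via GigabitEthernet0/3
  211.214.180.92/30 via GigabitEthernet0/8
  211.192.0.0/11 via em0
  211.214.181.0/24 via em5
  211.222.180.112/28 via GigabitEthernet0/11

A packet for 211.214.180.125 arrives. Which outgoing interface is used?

Routes whose prefix contains 211.214.180.125:
  0.0.0.0/0 (default, matches everything) -> em9
  211.0.0.0/8 (211.0.0.0 - 211.255.255.255) -> GigabitEthernet0/1
  211.128.0.0/9 (211.128.0.0 - 211.255.255.255) -> em2
  211.192.0.0/11 (211.192.0.0 - 211.223.255.255) -> em0
  211.208.0.0/12 (211.208.0.0 - 211.223.255.255) -> em8
  211.208.0.0/13 (211.208.0.0 - 211.215.255.255) -> GigabitEthernet0/5
More-specific entries that do NOT match:
  211.214.180.92/30 (211.214.180.92 - 211.214.180.95) does not contain 211.214.180.125
  211.222.180.112/28 (211.222.180.112 - 211.222.180.127) does not contain 211.214.180.125
  211.214.164.0/24 (211.214.164.0 - 211.214.164.255) does not contain 211.214.180.125
  211.214.181.0/24 (211.214.181.0 - 211.214.181.255) does not contain 211.214.180.125
  215.214.160.0/19 (215.214.160.0 - 215.214.191.255) does not contain 211.214.180.125
  211.215.0.0/16 (211.215.0.0 - 211.215.255.255) does not contain 211.214.180.125
Longest matching prefix is /13 -> interface GigabitEthernet0/5.

GigabitEthernet0/5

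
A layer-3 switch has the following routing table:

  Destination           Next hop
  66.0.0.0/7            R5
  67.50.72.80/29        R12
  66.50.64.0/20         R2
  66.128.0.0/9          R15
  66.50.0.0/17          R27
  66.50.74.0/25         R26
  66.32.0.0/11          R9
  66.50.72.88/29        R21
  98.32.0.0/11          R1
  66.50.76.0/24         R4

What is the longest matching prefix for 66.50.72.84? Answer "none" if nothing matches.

Entries matching 66.50.72.84:
  66.0.0.0/7 (66.0.0.0 - 67.255.255.255)
  66.32.0.0/11 (66.32.0.0 - 66.63.255.255)
  66.50.0.0/17 (66.50.0.0 - 66.50.127.255)
  66.50.64.0/20 (66.50.64.0 - 66.50.79.255)
Most specific is 66.50.64.0/20.

66.50.64.0/20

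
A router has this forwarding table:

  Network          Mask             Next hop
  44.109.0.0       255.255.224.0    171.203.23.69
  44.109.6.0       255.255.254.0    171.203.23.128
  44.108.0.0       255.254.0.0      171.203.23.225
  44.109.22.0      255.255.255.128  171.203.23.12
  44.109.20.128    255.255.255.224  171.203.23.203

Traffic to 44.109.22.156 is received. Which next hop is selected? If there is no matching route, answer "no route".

Routes whose prefix contains 44.109.22.156:
  44.108.0.0/15 (44.108.0.0 - 44.109.255.255) -> 171.203.23.225
  44.109.0.0/19 (44.109.0.0 - 44.109.31.255) -> 171.203.23.69
More-specific entries that do NOT match:
  44.109.20.128/27 (44.109.20.128 - 44.109.20.159) does not contain 44.109.22.156
  44.109.22.0/25 (44.109.22.0 - 44.109.22.127) does not contain 44.109.22.156
  44.109.6.0/23 (44.109.6.0 - 44.109.7.255) does not contain 44.109.22.156
Longest matching prefix is /19 -> next hop 171.203.23.69.

171.203.23.69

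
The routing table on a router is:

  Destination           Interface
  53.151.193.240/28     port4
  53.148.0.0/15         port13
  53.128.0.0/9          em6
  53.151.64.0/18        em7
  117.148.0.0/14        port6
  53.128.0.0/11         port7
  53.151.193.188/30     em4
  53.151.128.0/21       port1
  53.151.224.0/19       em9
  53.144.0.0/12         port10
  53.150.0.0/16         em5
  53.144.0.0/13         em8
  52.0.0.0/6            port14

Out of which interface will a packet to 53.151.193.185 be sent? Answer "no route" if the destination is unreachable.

em8

Routes whose prefix contains 53.151.193.185:
  52.0.0.0/6 (52.0.0.0 - 55.255.255.255) -> port14
  53.128.0.0/9 (53.128.0.0 - 53.255.255.255) -> em6
  53.128.0.0/11 (53.128.0.0 - 53.159.255.255) -> port7
  53.144.0.0/12 (53.144.0.0 - 53.159.255.255) -> port10
  53.144.0.0/13 (53.144.0.0 - 53.151.255.255) -> em8
More-specific entries that do NOT match:
  53.151.193.188/30 (53.151.193.188 - 53.151.193.191) does not contain 53.151.193.185
  53.151.193.240/28 (53.151.193.240 - 53.151.193.255) does not contain 53.151.193.185
  53.151.128.0/21 (53.151.128.0 - 53.151.135.255) does not contain 53.151.193.185
  53.151.224.0/19 (53.151.224.0 - 53.151.255.255) does not contain 53.151.193.185
  53.151.64.0/18 (53.151.64.0 - 53.151.127.255) does not contain 53.151.193.185
  53.150.0.0/16 (53.150.0.0 - 53.150.255.255) does not contain 53.151.193.185
  53.148.0.0/15 (53.148.0.0 - 53.149.255.255) does not contain 53.151.193.185
  117.148.0.0/14 (117.148.0.0 - 117.151.255.255) does not contain 53.151.193.185
Longest matching prefix is /13 -> interface em8.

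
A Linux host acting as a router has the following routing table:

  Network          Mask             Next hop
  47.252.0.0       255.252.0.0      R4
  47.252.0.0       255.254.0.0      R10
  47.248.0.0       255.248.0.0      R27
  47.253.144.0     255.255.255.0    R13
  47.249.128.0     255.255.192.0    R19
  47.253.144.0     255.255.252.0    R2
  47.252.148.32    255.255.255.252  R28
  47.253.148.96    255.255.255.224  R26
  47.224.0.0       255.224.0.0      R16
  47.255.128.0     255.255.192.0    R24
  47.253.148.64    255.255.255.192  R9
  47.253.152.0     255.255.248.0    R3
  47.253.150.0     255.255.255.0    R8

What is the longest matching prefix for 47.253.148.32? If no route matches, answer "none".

47.252.0.0/15

Entries matching 47.253.148.32:
  47.224.0.0/11 (47.224.0.0 - 47.255.255.255)
  47.248.0.0/13 (47.248.0.0 - 47.255.255.255)
  47.252.0.0/14 (47.252.0.0 - 47.255.255.255)
  47.252.0.0/15 (47.252.0.0 - 47.253.255.255)
Most specific is 47.252.0.0/15.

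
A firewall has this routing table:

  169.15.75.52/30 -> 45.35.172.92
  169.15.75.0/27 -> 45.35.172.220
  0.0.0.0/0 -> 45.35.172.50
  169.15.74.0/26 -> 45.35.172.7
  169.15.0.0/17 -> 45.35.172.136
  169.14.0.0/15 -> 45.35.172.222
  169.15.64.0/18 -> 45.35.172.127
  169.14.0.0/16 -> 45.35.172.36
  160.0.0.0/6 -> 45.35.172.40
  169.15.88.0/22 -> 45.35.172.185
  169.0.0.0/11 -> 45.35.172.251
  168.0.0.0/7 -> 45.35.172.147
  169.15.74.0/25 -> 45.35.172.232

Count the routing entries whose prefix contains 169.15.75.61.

6

Prefixes containing 169.15.75.61:
  0.0.0.0/0 (default, matches everything)
  168.0.0.0/7 (168.0.0.0 - 169.255.255.255)
  169.0.0.0/11 (169.0.0.0 - 169.31.255.255)
  169.14.0.0/15 (169.14.0.0 - 169.15.255.255)
  169.15.0.0/17 (169.15.0.0 - 169.15.127.255)
  169.15.64.0/18 (169.15.64.0 - 169.15.127.255)
Total matching entries: 6.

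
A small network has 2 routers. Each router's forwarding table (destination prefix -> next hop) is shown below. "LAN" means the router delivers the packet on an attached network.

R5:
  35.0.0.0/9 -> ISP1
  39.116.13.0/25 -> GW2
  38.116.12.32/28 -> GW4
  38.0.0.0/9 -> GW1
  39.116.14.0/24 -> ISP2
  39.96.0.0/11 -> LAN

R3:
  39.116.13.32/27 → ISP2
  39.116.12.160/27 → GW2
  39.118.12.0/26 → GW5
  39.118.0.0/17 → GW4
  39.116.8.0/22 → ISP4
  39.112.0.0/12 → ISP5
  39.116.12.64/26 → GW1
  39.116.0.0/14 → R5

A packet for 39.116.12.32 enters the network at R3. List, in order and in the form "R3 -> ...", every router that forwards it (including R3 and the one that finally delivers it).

R3 -> R5

At R3: longest match for 39.116.12.32 is 39.116.0.0/14 -> R5
At R5: longest match for 39.116.12.32 is 39.96.0.0/11 -> LAN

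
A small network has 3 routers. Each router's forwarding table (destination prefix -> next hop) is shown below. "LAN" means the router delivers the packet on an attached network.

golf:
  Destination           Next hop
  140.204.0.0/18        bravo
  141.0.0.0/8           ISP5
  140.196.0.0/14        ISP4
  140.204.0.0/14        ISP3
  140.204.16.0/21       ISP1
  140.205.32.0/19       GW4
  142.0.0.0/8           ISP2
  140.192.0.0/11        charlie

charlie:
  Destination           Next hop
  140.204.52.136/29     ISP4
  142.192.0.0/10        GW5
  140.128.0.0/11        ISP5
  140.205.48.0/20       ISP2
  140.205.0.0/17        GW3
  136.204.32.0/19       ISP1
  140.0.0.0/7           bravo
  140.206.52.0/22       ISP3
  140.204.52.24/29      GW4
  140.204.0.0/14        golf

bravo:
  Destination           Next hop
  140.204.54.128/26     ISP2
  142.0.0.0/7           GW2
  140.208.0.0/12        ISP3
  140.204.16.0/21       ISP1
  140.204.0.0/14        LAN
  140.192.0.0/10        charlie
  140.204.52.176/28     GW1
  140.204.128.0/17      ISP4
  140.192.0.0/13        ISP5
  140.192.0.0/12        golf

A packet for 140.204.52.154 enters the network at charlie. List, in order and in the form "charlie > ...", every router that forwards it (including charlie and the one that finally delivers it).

At charlie: longest match for 140.204.52.154 is 140.204.0.0/14 -> golf
At golf: longest match for 140.204.52.154 is 140.204.0.0/18 -> bravo
At bravo: longest match for 140.204.52.154 is 140.204.0.0/14 -> LAN

charlie > golf > bravo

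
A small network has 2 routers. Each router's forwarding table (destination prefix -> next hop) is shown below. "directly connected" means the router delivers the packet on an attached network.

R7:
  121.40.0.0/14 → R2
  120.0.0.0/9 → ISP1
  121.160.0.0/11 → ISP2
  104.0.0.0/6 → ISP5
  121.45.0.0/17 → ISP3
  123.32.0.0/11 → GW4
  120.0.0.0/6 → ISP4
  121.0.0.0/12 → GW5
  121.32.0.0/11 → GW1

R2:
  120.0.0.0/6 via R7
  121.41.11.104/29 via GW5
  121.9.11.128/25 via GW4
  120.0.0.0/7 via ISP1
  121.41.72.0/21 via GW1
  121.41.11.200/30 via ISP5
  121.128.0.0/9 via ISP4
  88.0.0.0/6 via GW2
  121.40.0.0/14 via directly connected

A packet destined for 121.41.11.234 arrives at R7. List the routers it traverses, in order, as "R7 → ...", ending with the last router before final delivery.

At R7: longest match for 121.41.11.234 is 121.40.0.0/14 -> R2
At R2: longest match for 121.41.11.234 is 121.40.0.0/14 -> directly connected

R7 → R2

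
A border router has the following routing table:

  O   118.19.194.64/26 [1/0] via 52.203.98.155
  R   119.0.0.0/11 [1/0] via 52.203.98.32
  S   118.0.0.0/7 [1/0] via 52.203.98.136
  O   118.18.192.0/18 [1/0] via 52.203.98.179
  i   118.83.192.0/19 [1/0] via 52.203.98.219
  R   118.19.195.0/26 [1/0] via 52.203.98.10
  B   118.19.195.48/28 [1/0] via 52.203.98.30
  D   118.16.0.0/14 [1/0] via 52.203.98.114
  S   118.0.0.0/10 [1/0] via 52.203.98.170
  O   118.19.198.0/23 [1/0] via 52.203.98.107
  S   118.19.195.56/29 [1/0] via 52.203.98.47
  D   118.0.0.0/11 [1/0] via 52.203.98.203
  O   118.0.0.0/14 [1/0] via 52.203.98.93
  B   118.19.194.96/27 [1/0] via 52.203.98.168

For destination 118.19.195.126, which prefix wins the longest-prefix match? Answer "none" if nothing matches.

118.16.0.0/14

Entries matching 118.19.195.126:
  118.0.0.0/7 (118.0.0.0 - 119.255.255.255)
  118.0.0.0/10 (118.0.0.0 - 118.63.255.255)
  118.0.0.0/11 (118.0.0.0 - 118.31.255.255)
  118.16.0.0/14 (118.16.0.0 - 118.19.255.255)
Most specific is 118.16.0.0/14.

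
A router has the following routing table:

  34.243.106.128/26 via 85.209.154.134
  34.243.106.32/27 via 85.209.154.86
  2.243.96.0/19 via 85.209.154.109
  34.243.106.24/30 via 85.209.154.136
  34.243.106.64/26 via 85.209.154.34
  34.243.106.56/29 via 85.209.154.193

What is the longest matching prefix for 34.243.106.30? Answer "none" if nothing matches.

none

34.243.106.30 is outside every listed prefix and there is no default route.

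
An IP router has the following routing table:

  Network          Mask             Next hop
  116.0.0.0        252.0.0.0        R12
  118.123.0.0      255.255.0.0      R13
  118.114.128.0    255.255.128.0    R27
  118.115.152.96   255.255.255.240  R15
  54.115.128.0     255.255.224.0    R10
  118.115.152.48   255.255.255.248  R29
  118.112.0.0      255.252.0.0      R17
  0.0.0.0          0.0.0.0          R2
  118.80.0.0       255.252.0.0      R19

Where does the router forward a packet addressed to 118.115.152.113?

R17

Routes whose prefix contains 118.115.152.113:
  0.0.0.0/0 (default, matches everything) -> R2
  116.0.0.0/6 (116.0.0.0 - 119.255.255.255) -> R12
  118.112.0.0/14 (118.112.0.0 - 118.115.255.255) -> R17
More-specific entries that do NOT match:
  118.115.152.48/29 (118.115.152.48 - 118.115.152.55) does not contain 118.115.152.113
  118.115.152.96/28 (118.115.152.96 - 118.115.152.111) does not contain 118.115.152.113
  54.115.128.0/19 (54.115.128.0 - 54.115.159.255) does not contain 118.115.152.113
  118.114.128.0/17 (118.114.128.0 - 118.114.255.255) does not contain 118.115.152.113
  118.123.0.0/16 (118.123.0.0 - 118.123.255.255) does not contain 118.115.152.113
Longest matching prefix is /14 -> next hop R17.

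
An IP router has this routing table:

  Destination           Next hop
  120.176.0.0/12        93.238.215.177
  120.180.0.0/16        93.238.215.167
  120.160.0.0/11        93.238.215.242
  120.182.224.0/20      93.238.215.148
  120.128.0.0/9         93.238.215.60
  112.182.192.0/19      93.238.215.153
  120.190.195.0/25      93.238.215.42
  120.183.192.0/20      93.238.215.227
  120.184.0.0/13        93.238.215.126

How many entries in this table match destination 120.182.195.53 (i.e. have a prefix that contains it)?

Prefixes containing 120.182.195.53:
  120.128.0.0/9 (120.128.0.0 - 120.255.255.255)
  120.160.0.0/11 (120.160.0.0 - 120.191.255.255)
  120.176.0.0/12 (120.176.0.0 - 120.191.255.255)
Total matching entries: 3.

3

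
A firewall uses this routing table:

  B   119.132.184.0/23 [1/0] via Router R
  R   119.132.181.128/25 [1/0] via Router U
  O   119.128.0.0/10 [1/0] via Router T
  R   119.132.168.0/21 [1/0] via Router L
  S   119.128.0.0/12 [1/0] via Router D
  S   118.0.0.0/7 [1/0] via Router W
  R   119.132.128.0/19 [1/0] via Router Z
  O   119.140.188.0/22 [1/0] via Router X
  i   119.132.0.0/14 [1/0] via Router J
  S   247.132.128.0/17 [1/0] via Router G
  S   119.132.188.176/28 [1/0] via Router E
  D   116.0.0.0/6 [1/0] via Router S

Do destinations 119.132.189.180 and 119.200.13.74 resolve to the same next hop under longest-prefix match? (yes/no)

119.132.189.180: longest match 119.132.0.0/14 -> Router J
119.200.13.74: longest match 118.0.0.0/7 -> Router W

no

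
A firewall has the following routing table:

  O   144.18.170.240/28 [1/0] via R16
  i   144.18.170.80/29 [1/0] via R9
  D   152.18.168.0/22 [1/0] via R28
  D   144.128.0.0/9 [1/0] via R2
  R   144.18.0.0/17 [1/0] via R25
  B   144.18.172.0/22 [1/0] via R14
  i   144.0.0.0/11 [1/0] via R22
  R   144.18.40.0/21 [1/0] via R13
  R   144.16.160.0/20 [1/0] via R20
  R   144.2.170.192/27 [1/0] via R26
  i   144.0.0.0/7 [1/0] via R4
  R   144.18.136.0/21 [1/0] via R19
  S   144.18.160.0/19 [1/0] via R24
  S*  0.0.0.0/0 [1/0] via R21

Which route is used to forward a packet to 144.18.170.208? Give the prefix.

Entries matching 144.18.170.208:
  0.0.0.0/0 (default, matches everything)
  144.0.0.0/7 (144.0.0.0 - 145.255.255.255)
  144.0.0.0/11 (144.0.0.0 - 144.31.255.255)
  144.18.160.0/19 (144.18.160.0 - 144.18.191.255)
Most specific is 144.18.160.0/19.

144.18.160.0/19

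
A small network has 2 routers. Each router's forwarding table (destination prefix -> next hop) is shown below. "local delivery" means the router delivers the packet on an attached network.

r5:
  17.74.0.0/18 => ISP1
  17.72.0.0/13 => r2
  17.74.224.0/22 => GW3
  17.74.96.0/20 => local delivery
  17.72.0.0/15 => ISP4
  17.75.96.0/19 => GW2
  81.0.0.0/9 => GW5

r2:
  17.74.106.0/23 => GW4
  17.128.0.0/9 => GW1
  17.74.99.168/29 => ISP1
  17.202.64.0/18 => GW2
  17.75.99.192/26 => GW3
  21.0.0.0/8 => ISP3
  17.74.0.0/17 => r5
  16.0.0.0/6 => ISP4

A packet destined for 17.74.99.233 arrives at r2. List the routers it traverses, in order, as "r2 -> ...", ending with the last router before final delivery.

At r2: longest match for 17.74.99.233 is 17.74.0.0/17 -> r5
At r5: longest match for 17.74.99.233 is 17.74.96.0/20 -> local delivery

r2 -> r5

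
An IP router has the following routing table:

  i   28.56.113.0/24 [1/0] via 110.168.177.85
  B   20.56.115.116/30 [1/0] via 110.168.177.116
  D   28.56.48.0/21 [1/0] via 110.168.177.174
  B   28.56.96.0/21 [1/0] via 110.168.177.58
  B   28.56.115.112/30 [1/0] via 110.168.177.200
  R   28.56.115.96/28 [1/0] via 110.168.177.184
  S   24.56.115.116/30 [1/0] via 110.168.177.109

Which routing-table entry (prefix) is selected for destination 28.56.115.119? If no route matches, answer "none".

28.56.115.119 is outside every listed prefix and there is no default route.

none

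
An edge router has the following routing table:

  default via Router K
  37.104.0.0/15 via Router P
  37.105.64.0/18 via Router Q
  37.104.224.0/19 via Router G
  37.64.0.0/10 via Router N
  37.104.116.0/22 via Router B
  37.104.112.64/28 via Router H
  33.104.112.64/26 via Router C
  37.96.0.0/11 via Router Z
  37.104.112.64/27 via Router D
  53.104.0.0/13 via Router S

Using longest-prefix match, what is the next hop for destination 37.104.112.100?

Router P

Routes whose prefix contains 37.104.112.100:
  0.0.0.0/0 (default, matches everything) -> Router K
  37.64.0.0/10 (37.64.0.0 - 37.127.255.255) -> Router N
  37.96.0.0/11 (37.96.0.0 - 37.127.255.255) -> Router Z
  37.104.0.0/15 (37.104.0.0 - 37.105.255.255) -> Router P
More-specific entries that do NOT match:
  37.104.112.64/28 (37.104.112.64 - 37.104.112.79) does not contain 37.104.112.100
  37.104.112.64/27 (37.104.112.64 - 37.104.112.95) does not contain 37.104.112.100
  33.104.112.64/26 (33.104.112.64 - 33.104.112.127) does not contain 37.104.112.100
  37.104.116.0/22 (37.104.116.0 - 37.104.119.255) does not contain 37.104.112.100
  37.104.224.0/19 (37.104.224.0 - 37.104.255.255) does not contain 37.104.112.100
  37.105.64.0/18 (37.105.64.0 - 37.105.127.255) does not contain 37.104.112.100
Longest matching prefix is /15 -> next hop Router P.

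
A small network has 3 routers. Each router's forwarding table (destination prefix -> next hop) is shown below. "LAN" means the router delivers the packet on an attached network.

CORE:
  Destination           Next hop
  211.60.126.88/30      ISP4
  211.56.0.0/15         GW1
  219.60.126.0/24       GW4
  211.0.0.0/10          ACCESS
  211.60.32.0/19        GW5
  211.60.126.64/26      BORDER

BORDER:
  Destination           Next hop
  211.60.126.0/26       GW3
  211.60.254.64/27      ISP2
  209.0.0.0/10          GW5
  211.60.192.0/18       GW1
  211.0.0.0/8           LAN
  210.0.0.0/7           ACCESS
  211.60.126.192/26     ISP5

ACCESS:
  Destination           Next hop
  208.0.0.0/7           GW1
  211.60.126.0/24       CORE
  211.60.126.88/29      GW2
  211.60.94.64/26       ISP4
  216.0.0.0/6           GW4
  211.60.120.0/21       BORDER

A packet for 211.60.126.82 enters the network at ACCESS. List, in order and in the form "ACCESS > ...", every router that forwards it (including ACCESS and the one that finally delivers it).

ACCESS > CORE > BORDER

At ACCESS: longest match for 211.60.126.82 is 211.60.126.0/24 -> CORE
At CORE: longest match for 211.60.126.82 is 211.60.126.64/26 -> BORDER
At BORDER: longest match for 211.60.126.82 is 211.0.0.0/8 -> LAN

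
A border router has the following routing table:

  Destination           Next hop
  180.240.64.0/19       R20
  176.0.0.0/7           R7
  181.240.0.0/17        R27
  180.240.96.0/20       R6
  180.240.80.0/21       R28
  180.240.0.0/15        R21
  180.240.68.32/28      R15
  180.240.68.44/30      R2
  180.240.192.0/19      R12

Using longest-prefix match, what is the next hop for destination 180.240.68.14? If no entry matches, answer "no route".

Routes whose prefix contains 180.240.68.14:
  180.240.0.0/15 (180.240.0.0 - 180.241.255.255) -> R21
  180.240.64.0/19 (180.240.64.0 - 180.240.95.255) -> R20
More-specific entries that do NOT match:
  180.240.68.44/30 (180.240.68.44 - 180.240.68.47) does not contain 180.240.68.14
  180.240.68.32/28 (180.240.68.32 - 180.240.68.47) does not contain 180.240.68.14
  180.240.80.0/21 (180.240.80.0 - 180.240.87.255) does not contain 180.240.68.14
  180.240.96.0/20 (180.240.96.0 - 180.240.111.255) does not contain 180.240.68.14
Longest matching prefix is /19 -> next hop R20.

R20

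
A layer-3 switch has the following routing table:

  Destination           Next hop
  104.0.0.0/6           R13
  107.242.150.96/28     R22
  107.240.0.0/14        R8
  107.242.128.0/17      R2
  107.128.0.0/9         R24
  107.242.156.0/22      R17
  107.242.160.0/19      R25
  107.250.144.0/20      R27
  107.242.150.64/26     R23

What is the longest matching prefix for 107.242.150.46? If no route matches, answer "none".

Entries matching 107.242.150.46:
  104.0.0.0/6 (104.0.0.0 - 107.255.255.255)
  107.128.0.0/9 (107.128.0.0 - 107.255.255.255)
  107.240.0.0/14 (107.240.0.0 - 107.243.255.255)
  107.242.128.0/17 (107.242.128.0 - 107.242.255.255)
Most specific is 107.242.128.0/17.

107.242.128.0/17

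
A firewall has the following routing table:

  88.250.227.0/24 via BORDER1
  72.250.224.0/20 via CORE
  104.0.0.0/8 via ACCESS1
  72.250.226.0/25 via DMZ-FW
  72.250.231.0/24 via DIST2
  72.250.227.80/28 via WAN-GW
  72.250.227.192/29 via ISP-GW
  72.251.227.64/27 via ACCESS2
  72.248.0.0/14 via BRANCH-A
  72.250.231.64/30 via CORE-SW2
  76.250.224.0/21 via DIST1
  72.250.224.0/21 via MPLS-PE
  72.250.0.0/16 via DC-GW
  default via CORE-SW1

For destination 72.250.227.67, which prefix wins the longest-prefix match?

Entries matching 72.250.227.67:
  0.0.0.0/0 (default, matches everything)
  72.248.0.0/14 (72.248.0.0 - 72.251.255.255)
  72.250.0.0/16 (72.250.0.0 - 72.250.255.255)
  72.250.224.0/20 (72.250.224.0 - 72.250.239.255)
  72.250.224.0/21 (72.250.224.0 - 72.250.231.255)
Most specific is 72.250.224.0/21.

72.250.224.0/21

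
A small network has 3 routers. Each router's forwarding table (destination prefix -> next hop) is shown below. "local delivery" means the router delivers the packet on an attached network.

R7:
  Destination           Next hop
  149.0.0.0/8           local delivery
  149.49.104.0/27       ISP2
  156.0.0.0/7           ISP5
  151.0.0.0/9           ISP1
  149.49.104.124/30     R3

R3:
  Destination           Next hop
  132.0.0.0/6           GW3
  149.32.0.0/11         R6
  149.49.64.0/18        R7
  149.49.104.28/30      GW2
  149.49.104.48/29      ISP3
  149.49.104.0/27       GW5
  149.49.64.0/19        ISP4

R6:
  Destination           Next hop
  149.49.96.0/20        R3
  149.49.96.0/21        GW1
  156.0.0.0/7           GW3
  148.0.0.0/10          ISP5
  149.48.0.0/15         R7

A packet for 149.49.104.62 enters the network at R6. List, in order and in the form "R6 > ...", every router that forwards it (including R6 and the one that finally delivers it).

R6 > R3 > R7

At R6: longest match for 149.49.104.62 is 149.49.96.0/20 -> R3
At R3: longest match for 149.49.104.62 is 149.49.64.0/18 -> R7
At R7: longest match for 149.49.104.62 is 149.0.0.0/8 -> local delivery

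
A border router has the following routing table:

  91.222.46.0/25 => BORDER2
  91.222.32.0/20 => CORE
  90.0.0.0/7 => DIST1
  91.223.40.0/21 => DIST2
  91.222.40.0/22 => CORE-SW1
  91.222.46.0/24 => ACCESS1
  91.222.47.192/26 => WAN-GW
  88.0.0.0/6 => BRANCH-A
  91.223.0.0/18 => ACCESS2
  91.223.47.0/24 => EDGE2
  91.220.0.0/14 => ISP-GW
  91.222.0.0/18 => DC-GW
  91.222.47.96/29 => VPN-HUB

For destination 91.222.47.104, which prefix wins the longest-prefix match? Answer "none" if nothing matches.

Entries matching 91.222.47.104:
  88.0.0.0/6 (88.0.0.0 - 91.255.255.255)
  90.0.0.0/7 (90.0.0.0 - 91.255.255.255)
  91.220.0.0/14 (91.220.0.0 - 91.223.255.255)
  91.222.0.0/18 (91.222.0.0 - 91.222.63.255)
  91.222.32.0/20 (91.222.32.0 - 91.222.47.255)
Most specific is 91.222.32.0/20.

91.222.32.0/20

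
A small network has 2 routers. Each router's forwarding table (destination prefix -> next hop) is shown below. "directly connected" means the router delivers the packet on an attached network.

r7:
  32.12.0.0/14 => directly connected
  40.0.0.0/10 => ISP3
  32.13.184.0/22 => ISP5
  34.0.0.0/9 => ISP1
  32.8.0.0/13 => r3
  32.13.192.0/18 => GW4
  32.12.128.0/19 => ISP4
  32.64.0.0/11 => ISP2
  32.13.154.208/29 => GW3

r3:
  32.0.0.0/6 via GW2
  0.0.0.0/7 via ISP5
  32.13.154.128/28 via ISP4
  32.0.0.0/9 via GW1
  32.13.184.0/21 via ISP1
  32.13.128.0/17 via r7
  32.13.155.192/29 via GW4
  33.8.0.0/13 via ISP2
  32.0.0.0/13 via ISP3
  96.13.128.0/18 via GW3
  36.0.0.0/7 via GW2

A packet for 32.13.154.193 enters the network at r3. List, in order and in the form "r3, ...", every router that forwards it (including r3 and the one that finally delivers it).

r3, r7

At r3: longest match for 32.13.154.193 is 32.13.128.0/17 -> r7
At r7: longest match for 32.13.154.193 is 32.12.0.0/14 -> directly connected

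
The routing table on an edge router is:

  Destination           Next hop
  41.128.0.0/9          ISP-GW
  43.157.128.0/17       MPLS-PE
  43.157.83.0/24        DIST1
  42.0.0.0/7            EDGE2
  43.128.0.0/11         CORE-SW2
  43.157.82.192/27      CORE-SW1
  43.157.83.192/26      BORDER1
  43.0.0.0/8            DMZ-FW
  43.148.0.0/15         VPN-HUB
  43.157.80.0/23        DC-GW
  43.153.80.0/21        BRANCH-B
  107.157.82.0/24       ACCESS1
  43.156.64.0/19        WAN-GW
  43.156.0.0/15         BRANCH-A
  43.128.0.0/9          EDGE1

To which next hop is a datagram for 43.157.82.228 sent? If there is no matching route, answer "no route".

BRANCH-A

Routes whose prefix contains 43.157.82.228:
  42.0.0.0/7 (42.0.0.0 - 43.255.255.255) -> EDGE2
  43.0.0.0/8 (43.0.0.0 - 43.255.255.255) -> DMZ-FW
  43.128.0.0/9 (43.128.0.0 - 43.255.255.255) -> EDGE1
  43.128.0.0/11 (43.128.0.0 - 43.159.255.255) -> CORE-SW2
  43.156.0.0/15 (43.156.0.0 - 43.157.255.255) -> BRANCH-A
More-specific entries that do NOT match:
  43.157.82.192/27 (43.157.82.192 - 43.157.82.223) does not contain 43.157.82.228
  43.157.83.192/26 (43.157.83.192 - 43.157.83.255) does not contain 43.157.82.228
  43.157.83.0/24 (43.157.83.0 - 43.157.83.255) does not contain 43.157.82.228
  107.157.82.0/24 (107.157.82.0 - 107.157.82.255) does not contain 43.157.82.228
  43.157.80.0/23 (43.157.80.0 - 43.157.81.255) does not contain 43.157.82.228
  43.153.80.0/21 (43.153.80.0 - 43.153.87.255) does not contain 43.157.82.228
  43.156.64.0/19 (43.156.64.0 - 43.156.95.255) does not contain 43.157.82.228
  43.157.128.0/17 (43.157.128.0 - 43.157.255.255) does not contain 43.157.82.228
Longest matching prefix is /15 -> next hop BRANCH-A.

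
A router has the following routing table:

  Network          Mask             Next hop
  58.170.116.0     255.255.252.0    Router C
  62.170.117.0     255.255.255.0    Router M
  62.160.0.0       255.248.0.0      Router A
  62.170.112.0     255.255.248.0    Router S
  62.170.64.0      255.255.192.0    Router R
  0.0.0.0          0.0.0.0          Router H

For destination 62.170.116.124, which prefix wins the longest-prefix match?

Entries matching 62.170.116.124:
  0.0.0.0/0 (default, matches everything)
  62.170.64.0/18 (62.170.64.0 - 62.170.127.255)
  62.170.112.0/21 (62.170.112.0 - 62.170.119.255)
Most specific is 62.170.112.0/21.

62.170.112.0/21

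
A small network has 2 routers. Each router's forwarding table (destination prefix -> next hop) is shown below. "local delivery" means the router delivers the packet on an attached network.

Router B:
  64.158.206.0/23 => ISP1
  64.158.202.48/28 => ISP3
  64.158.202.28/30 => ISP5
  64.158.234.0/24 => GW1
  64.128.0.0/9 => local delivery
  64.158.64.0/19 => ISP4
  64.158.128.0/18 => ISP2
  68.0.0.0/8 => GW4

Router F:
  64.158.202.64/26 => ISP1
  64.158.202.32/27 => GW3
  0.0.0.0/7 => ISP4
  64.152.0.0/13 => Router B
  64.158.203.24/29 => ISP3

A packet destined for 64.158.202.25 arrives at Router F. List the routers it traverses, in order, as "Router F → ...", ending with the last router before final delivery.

At Router F: longest match for 64.158.202.25 is 64.152.0.0/13 -> Router B
At Router B: longest match for 64.158.202.25 is 64.128.0.0/9 -> local delivery

Router F → Router B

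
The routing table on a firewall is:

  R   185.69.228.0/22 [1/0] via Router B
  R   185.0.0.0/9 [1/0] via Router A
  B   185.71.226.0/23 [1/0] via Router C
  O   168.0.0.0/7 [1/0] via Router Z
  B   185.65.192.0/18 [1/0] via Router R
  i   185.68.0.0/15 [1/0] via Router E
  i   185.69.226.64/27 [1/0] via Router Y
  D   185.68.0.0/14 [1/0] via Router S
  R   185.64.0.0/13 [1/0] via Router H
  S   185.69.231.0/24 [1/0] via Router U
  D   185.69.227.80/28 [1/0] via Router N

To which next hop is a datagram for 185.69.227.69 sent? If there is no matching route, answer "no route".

Routes whose prefix contains 185.69.227.69:
  185.0.0.0/9 (185.0.0.0 - 185.127.255.255) -> Router A
  185.64.0.0/13 (185.64.0.0 - 185.71.255.255) -> Router H
  185.68.0.0/14 (185.68.0.0 - 185.71.255.255) -> Router S
  185.68.0.0/15 (185.68.0.0 - 185.69.255.255) -> Router E
More-specific entries that do NOT match:
  185.69.227.80/28 (185.69.227.80 - 185.69.227.95) does not contain 185.69.227.69
  185.69.226.64/27 (185.69.226.64 - 185.69.226.95) does not contain 185.69.227.69
  185.69.231.0/24 (185.69.231.0 - 185.69.231.255) does not contain 185.69.227.69
  185.71.226.0/23 (185.71.226.0 - 185.71.227.255) does not contain 185.69.227.69
  185.69.228.0/22 (185.69.228.0 - 185.69.231.255) does not contain 185.69.227.69
  185.65.192.0/18 (185.65.192.0 - 185.65.255.255) does not contain 185.69.227.69
Longest matching prefix is /15 -> next hop Router E.

Router E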